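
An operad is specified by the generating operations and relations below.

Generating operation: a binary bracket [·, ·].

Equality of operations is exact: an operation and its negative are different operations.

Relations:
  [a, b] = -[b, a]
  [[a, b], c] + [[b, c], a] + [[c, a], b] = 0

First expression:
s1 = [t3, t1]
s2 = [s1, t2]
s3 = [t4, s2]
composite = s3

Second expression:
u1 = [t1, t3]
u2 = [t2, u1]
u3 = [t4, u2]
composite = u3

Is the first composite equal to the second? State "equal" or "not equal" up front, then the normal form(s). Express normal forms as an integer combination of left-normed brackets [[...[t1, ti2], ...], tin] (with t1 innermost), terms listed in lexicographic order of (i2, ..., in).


equal; the common form is [[[t1, t3], t2], t4]

The first expression, normalized: [[[t1, t3], t2], t4]
The second expression, normalized: [[[t1, t3], t2], t4]
Both agree, so they are equal.


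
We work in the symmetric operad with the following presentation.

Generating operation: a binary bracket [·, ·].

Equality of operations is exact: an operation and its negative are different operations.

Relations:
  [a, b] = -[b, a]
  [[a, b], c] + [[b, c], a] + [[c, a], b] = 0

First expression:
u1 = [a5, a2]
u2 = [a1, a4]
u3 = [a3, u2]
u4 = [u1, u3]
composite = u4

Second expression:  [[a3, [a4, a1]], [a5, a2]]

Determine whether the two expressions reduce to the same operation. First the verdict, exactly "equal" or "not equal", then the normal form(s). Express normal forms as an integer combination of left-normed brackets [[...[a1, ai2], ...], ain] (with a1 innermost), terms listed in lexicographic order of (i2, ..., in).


equal; both compose to -[[[[a1, a4], a3], a2], a5] + [[[[a1, a4], a3], a5], a2]

The first expression reduces to -[[[[a1, a4], a3], a2], a5] + [[[[a1, a4], a3], a5], a2]
The second expression reduces to -[[[[a1, a4], a3], a2], a5] + [[[[a1, a4], a3], a5], a2]
The forms coincide; equal.


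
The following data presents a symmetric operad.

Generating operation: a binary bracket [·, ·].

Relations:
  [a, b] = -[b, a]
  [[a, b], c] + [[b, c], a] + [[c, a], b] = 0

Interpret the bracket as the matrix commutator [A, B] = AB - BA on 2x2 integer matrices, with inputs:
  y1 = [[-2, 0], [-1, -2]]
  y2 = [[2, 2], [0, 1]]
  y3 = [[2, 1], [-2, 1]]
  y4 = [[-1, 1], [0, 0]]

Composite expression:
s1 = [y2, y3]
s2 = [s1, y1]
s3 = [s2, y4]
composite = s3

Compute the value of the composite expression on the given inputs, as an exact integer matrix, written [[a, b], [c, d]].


[[8, 2], [8, -8]]


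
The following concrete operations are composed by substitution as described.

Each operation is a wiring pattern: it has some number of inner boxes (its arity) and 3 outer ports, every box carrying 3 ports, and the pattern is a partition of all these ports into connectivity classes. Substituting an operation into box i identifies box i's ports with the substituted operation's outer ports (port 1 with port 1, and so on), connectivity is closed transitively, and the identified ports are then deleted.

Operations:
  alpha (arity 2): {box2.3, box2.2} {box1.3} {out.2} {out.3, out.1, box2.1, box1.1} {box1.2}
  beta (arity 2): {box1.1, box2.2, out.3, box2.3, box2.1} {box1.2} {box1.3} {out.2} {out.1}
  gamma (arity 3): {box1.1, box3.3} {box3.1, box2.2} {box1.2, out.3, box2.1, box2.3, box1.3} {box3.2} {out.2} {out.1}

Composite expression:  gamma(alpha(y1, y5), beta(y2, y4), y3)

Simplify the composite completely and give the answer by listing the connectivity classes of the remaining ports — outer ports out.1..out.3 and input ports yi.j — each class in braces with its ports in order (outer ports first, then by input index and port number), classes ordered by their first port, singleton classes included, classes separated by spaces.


{out.1} {out.2} {out.3, y1.1, y2.1, y3.3, y4.1, y4.2, y4.3, y5.1} {y1.2} {y1.3} {y2.2} {y2.3} {y3.1} {y3.2} {y5.2, y5.3}

Two ports join when wires chain via gamma-identified ports.
composing alpha on (y1, y5), with out.j its own outer ports: {out.1, out.3, y1.1, y5.1} {out.2} {y1.2} {y1.3} {y5.2, y5.3}
composing beta on (y2, y4), with out.j its own outer ports: {out.1} {out.2} {out.3, y2.1, y4.1, y4.2, y4.3} {y2.2} {y2.3}
composing gamma on (y1, y5, y2, y4, y3), with out.j its own outer ports: {out.1} {out.2} {out.3, y1.1, y2.1, y3.3, y4.1, y4.2, y4.3, y5.1} {y1.2} {y1.3} {y2.2} {y2.3} {y3.1} {y3.2} {y5.2, y5.3}


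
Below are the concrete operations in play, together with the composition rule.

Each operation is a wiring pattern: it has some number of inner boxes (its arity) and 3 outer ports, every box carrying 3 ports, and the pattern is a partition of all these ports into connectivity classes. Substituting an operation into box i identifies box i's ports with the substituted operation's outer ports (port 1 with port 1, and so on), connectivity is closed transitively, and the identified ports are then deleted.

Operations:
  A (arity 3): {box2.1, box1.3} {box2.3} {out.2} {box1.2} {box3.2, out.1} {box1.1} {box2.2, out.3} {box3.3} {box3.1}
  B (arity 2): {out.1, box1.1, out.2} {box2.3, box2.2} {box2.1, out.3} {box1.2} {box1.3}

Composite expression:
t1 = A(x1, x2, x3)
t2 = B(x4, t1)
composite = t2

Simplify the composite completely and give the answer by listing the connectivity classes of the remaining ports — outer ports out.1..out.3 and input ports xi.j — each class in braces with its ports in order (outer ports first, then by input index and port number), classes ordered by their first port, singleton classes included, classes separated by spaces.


Two ports join when wires chain via B-identified ports.
the subtree at A composes to {out.1, x3.2} {out.2} {out.3, x2.2} {x1.1} {x1.2} {x1.3, x2.1} {x2.3} {x3.1} {x3.3} on (x1, x2, x3); out.j = own outer ports
the subtree at B composes to {out.1, out.2, x4.1} {out.3, x3.2} {x1.1} {x1.2} {x1.3, x2.1} {x2.2} {x2.3} {x3.1} {x3.3} {x4.2} {x4.3} on (x4, x1, x2, x3); out.j = own outer ports

{out.1, out.2, x4.1} {out.3, x3.2} {x1.1} {x1.2} {x1.3, x2.1} {x2.2} {x2.3} {x3.1} {x3.3} {x4.2} {x4.3}


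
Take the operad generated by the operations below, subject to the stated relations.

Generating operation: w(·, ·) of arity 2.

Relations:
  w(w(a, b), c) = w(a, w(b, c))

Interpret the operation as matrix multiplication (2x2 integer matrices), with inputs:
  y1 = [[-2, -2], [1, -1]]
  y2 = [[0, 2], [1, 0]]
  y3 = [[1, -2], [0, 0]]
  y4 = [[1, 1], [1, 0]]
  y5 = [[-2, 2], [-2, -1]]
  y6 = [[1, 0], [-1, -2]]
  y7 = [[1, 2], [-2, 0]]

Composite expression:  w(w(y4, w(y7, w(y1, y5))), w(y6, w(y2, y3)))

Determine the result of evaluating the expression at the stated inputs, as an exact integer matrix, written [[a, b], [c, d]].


w(y1, y5) = [[8, -2], [0, 3]]
w(y7, w(y1, y5)) = [[8, 4], [-16, 4]]
w(y4, w(y7, w(y1, y5))) = [[-8, 8], [8, 4]]
w(y2, y3) = [[0, 0], [1, -2]]
w(y6, w(y2, y3)) = [[0, 0], [-2, 4]]
w(w(y4, w(y7, w(y1, y5))), w(y6, w(y2, y3))) = [[-16, 32], [-8, 16]]

[[-16, 32], [-8, 16]]


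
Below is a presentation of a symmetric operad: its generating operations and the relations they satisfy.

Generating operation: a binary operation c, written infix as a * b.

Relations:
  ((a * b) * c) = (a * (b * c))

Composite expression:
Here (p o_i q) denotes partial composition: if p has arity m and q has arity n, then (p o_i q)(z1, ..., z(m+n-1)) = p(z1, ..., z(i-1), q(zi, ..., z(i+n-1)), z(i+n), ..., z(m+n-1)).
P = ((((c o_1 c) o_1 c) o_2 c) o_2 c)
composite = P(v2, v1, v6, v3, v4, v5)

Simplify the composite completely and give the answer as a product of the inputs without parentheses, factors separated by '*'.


v2 * v1 * v6 * v3 * v4 * v5

All parenthesizations of c agree; list the v-inputs left to right.
(v1 * v6) flattens to v1 * v6
((v1 * v6) * v3) flattens to v1 * v6 * v3
(v2 * ((v1 * v6) * v3)) flattens to v2 * v1 * v6 * v3
((v2 * ((v1 * v6) * v3)) * v4) flattens to v2 * v1 * v6 * v3 * v4
(((v2 * ((v1 * v6) * v3)) * v4) * v5) flattens to v2 * v1 * v6 * v3 * v4 * v5


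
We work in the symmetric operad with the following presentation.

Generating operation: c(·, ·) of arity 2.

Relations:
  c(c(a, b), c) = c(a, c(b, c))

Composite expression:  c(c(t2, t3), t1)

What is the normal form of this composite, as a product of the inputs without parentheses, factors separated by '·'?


t2 · t3 · t1

Under associativity of c, the answer is the t's in reading order.
c(t2, t3) spells out as t2 · t3
c(c(t2, t3), t1) spells out as t2 · t3 · t1


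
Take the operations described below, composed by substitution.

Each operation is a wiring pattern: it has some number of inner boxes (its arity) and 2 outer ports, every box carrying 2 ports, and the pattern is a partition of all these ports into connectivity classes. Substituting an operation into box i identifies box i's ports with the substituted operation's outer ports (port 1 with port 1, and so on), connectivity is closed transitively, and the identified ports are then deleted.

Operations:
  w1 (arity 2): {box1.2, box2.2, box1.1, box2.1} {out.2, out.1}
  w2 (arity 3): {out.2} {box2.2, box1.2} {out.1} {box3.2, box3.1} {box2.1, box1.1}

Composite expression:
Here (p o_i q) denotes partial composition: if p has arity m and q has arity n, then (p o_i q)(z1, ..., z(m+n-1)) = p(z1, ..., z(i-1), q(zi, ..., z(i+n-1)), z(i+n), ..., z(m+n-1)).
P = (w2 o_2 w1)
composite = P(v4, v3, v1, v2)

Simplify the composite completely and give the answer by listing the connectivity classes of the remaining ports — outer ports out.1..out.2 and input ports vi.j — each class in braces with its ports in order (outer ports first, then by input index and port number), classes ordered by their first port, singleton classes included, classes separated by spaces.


{out.1} {out.2} {v1.1, v1.2, v3.1, v3.2} {v2.1, v2.2} {v4.1, v4.2}

Treat the ports identified at w2 as solder joints: merge, then drop.
w1 over (v3, v1) gives {out.1, out.2} {v1.1, v1.2, v3.1, v3.2}, out.j being that stage's outer ports
w2 over (v4, v3, v1, v2) gives {out.1} {out.2} {v1.1, v1.2, v3.1, v3.2} {v2.1, v2.2} {v4.1, v4.2}, out.j being that stage's outer ports


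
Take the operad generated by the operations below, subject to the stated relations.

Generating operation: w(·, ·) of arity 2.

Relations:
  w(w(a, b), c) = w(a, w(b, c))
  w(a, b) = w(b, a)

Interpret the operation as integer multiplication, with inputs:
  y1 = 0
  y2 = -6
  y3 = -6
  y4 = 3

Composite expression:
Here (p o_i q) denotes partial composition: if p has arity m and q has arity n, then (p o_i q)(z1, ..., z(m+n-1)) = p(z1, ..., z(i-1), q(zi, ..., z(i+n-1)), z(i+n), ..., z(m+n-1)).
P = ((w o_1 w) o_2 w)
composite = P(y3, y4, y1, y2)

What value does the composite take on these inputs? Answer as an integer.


0

w(y4, y1) = 0
w(y3, w(y4, y1)) = 0
w(w(y3, w(y4, y1)), y2) = 0


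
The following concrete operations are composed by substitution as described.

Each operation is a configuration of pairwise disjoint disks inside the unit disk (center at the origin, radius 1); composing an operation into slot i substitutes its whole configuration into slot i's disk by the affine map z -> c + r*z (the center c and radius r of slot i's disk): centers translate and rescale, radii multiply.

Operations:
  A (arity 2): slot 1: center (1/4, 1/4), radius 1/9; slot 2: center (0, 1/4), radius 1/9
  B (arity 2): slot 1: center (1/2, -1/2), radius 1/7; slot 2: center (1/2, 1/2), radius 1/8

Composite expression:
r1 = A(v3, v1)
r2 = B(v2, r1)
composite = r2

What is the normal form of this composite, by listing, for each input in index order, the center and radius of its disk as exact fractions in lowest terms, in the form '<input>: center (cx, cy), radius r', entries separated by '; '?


Affine substitution under B: radii multiply and v-centers shift.
v2 passes through 1 substitution, ending at center (1/2, -1/2), radius 1/7
v3 passes through 2 substitutions, ending at center (17/32, 17/32), radius 1/72
v1 passes through 2 substitutions, ending at center (1/2, 17/32), radius 1/72

v1: center (1/2, 17/32), radius 1/72; v2: center (1/2, -1/2), radius 1/7; v3: center (17/32, 17/32), radius 1/72


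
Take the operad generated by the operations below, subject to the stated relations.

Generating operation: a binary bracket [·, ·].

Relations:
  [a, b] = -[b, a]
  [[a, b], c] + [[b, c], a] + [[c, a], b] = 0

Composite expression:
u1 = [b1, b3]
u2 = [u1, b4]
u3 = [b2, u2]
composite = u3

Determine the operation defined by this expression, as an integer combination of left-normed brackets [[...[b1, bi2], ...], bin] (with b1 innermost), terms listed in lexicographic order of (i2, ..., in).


-[[[b1, b3], b4], b2]

Antisymmetry and Jacobi reduce to b1-anchored left-normed brackets.
Composite bracket: [b2, [[b1, b3], b4]]
Expanding via [a, b] = ab - ba: 8 signed words (2^3 = 8).
Keep just the words that open with b1:
  b1b3b4b2 appears with sign -1, giving the term -[[[b1, b3], b4], b2]


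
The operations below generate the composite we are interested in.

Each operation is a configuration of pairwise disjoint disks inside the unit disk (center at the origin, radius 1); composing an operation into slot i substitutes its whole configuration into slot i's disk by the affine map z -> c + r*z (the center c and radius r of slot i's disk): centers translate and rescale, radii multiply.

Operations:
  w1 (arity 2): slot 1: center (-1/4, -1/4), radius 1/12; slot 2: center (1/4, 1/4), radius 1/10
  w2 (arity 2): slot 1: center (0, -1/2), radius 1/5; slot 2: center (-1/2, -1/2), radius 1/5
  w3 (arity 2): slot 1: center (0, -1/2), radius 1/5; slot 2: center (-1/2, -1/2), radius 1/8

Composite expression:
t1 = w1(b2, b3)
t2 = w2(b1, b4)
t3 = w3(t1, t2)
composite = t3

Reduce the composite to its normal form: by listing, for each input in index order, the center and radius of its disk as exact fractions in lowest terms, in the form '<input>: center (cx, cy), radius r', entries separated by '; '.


b1: center (-1/2, -9/16), radius 1/40; b2: center (-1/20, -11/20), radius 1/60; b3: center (1/20, -9/20), radius 1/50; b4: center (-9/16, -9/16), radius 1/40

Each b-disk chains the slot maps above it in w3; radii multiply.
input b2: composing its 2 substitution steps yields center (-1/20, -11/20), radius 1/60
input b3: composing its 2 substitution steps yields center (1/20, -9/20), radius 1/50
input b1: composing its 2 substitution steps yields center (-1/2, -9/16), radius 1/40
input b4: composing its 2 substitution steps yields center (-9/16, -9/16), radius 1/40


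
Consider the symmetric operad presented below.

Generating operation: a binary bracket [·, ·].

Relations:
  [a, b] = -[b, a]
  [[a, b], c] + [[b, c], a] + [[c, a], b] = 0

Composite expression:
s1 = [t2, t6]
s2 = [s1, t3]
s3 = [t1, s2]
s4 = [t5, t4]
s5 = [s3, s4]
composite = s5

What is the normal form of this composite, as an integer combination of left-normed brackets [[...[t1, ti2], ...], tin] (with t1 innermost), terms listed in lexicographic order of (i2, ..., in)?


Left-normed coefficients sit on the t1-initial expansion words.
Composite bracket: [[t1, [[t2, t6], t3]], [t5, t4]]
Applying ab - ba throughout gives 32 signed words (2^5 = 32).
Collect the words opening with t1:
  from t1t2t6t3t4t5, sign -1: term -[[[[[t1, t2], t6], t3], t4], t5]
  from t1t2t6t3t5t4, sign +1: term +[[[[[t1, t2], t6], t3], t5], t4]
  from t1t3t2t6t4t5, sign +1: term +[[[[[t1, t3], t2], t6], t4], t5]
  from t1t3t2t6t5t4, sign -1: term -[[[[[t1, t3], t2], t6], t5], t4]
  from t1t3t6t2t4t5, sign -1: term -[[[[[t1, t3], t6], t2], t4], t5]
  from t1t3t6t2t5t4, sign +1: term +[[[[[t1, t3], t6], t2], t5], t4]
  from t1t6t2t3t4t5, sign +1: term +[[[[[t1, t6], t2], t3], t4], t5]
  from t1t6t2t3t5t4, sign -1: term -[[[[[t1, t6], t2], t3], t5], t4]

-[[[[[t1, t2], t6], t3], t4], t5] + [[[[[t1, t2], t6], t3], t5], t4] + [[[[[t1, t3], t2], t6], t4], t5] - [[[[[t1, t3], t2], t6], t5], t4] - [[[[[t1, t3], t6], t2], t4], t5] + [[[[[t1, t3], t6], t2], t5], t4] + [[[[[t1, t6], t2], t3], t4], t5] - [[[[[t1, t6], t2], t3], t5], t4]


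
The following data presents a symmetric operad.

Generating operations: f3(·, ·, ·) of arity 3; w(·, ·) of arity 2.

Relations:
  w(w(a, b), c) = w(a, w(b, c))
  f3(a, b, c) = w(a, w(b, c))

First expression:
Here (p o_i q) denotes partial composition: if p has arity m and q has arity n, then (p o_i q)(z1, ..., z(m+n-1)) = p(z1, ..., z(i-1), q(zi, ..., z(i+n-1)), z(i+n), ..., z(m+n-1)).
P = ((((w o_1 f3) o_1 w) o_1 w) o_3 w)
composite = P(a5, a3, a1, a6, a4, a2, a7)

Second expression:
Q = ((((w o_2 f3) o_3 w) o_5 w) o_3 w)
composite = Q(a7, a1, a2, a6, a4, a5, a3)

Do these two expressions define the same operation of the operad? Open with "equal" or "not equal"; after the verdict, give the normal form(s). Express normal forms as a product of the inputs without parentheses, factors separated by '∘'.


not equal — first a5 ∘ a3 ∘ a1 ∘ a6 ∘ a4 ∘ a2 ∘ a7, second a7 ∘ a1 ∘ a2 ∘ a6 ∘ a4 ∘ a5 ∘ a3

Reducing the first expression gives a5 ∘ a3 ∘ a1 ∘ a6 ∘ a4 ∘ a2 ∘ a7
Reducing the second expression gives a7 ∘ a1 ∘ a2 ∘ a6 ∘ a4 ∘ a5 ∘ a3
They disagree, so not equal.


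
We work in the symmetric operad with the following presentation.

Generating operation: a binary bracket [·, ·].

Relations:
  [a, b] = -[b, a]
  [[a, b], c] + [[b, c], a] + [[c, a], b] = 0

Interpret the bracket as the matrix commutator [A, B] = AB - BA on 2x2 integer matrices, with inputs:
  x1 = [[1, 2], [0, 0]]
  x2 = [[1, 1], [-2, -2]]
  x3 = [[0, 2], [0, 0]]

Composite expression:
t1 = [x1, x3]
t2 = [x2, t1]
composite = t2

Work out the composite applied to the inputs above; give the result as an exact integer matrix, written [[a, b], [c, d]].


[[4, 6], [0, -4]]

[x1, x3] = [[0, 2], [0, 0]]
[x2, [x1, x3]] = [[4, 6], [0, -4]]


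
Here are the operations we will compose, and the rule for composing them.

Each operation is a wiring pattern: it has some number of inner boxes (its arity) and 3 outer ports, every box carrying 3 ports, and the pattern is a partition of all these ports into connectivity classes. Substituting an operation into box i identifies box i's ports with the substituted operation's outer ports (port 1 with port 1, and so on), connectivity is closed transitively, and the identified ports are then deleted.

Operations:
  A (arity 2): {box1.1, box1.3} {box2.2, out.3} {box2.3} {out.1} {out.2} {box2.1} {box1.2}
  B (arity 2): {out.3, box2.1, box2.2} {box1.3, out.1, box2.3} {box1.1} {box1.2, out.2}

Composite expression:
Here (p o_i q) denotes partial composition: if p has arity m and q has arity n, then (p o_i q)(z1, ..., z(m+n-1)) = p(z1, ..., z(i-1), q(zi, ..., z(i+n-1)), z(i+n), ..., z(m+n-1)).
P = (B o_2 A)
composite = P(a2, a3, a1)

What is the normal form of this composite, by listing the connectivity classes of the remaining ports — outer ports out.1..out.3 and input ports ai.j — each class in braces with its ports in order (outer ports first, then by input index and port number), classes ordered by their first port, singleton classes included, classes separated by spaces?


{out.1, a1.2, a2.3} {out.2, a2.2} {out.3} {a1.1} {a1.3} {a2.1} {a3.1, a3.3} {a3.2}

After gluing at B, chains via deleted ports link the a-ports.
A over (a3, a1) gives {out.1} {out.2} {out.3, a1.2} {a1.1} {a1.3} {a3.1, a3.3} {a3.2}, out.j being that stage's outer ports
B over (a2, a3, a1) gives {out.1, a1.2, a2.3} {out.2, a2.2} {out.3} {a1.1} {a1.3} {a2.1} {a3.1, a3.3} {a3.2}, out.j being that stage's outer ports


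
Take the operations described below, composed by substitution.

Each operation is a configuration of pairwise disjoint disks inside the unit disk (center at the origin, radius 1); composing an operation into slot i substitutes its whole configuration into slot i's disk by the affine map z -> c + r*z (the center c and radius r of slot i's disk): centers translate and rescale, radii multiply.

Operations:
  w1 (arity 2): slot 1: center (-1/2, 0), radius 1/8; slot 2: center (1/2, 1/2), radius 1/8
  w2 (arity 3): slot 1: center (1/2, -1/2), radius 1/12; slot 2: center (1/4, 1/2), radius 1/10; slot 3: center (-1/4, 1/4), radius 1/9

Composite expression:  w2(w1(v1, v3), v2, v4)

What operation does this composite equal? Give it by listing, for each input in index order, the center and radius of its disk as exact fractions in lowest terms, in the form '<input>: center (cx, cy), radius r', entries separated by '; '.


v1: center (11/24, -1/2), radius 1/96; v2: center (1/4, 1/2), radius 1/10; v3: center (13/24, -11/24), radius 1/96; v4: center (-1/4, 1/4), radius 1/9

Nesting under w2 composes maps z -> c + r*z down each v-path.
tracing v1 down its 2-map path: center (11/24, -1/2), radius 1/96
tracing v3 down its 2-map path: center (13/24, -11/24), radius 1/96
tracing v2 down its 1-map path: center (1/4, 1/2), radius 1/10
tracing v4 down its 1-map path: center (-1/4, 1/4), radius 1/9


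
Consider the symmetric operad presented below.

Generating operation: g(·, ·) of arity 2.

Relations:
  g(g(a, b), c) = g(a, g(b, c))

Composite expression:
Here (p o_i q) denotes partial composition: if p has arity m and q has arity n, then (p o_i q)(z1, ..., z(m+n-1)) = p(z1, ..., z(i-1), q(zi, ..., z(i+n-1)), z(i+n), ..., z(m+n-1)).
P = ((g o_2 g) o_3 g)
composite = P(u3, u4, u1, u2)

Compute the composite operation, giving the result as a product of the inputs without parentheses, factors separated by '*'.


u3 * u4 * u1 * u2

The g-tree's shape is irrelevant; the u-reading-order decides.
g(u1, u2) linearizes to u1 * u2
g(u4, g(u1, u2)) linearizes to u4 * u1 * u2
g(u3, g(u4, g(u1, u2))) linearizes to u3 * u4 * u1 * u2


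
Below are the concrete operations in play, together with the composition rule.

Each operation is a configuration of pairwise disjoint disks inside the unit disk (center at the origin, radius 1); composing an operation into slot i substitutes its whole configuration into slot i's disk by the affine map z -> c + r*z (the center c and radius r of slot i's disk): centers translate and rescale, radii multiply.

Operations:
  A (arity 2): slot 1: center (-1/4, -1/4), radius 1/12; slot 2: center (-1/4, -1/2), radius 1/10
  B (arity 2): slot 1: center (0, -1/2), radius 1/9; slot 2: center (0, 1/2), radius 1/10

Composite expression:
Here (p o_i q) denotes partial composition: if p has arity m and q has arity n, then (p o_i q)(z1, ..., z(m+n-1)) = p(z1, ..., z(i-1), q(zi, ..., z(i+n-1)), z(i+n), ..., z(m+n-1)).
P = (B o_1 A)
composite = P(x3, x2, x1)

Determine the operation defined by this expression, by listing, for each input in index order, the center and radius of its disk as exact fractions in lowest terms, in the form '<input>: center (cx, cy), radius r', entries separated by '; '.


x1: center (0, 1/2), radius 1/10; x2: center (-1/36, -5/9), radius 1/90; x3: center (-1/36, -19/36), radius 1/108

Only the slot chain above each x matters under B; compose those maps.
for x3, the 2-step affine chain lands on center (-1/36, -19/36), radius 1/108
for x2, the 2-step affine chain lands on center (-1/36, -5/9), radius 1/90
for x1, the 1-step affine chain lands on center (0, 1/2), radius 1/10


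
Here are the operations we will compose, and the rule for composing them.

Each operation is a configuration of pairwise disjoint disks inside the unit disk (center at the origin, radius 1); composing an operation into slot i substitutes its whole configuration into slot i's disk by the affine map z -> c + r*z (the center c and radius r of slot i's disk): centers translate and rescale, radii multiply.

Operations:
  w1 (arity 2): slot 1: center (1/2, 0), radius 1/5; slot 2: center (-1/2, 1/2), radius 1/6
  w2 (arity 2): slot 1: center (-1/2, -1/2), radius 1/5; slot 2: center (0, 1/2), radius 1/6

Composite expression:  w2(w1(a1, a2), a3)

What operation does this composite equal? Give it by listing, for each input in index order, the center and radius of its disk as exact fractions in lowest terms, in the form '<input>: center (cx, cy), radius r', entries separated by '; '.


a1: center (-2/5, -1/2), radius 1/25; a2: center (-3/5, -2/5), radius 1/30; a3: center (0, 1/2), radius 1/6

Each a-disk chains the slot maps above it in w2; radii multiply.
input a1: applying the 2 nested substitutions gives center (-2/5, -1/2), radius 1/25
input a2: applying the 2 nested substitutions gives center (-3/5, -2/5), radius 1/30
input a3: applying the 1 nested substitution gives center (0, 1/2), radius 1/6


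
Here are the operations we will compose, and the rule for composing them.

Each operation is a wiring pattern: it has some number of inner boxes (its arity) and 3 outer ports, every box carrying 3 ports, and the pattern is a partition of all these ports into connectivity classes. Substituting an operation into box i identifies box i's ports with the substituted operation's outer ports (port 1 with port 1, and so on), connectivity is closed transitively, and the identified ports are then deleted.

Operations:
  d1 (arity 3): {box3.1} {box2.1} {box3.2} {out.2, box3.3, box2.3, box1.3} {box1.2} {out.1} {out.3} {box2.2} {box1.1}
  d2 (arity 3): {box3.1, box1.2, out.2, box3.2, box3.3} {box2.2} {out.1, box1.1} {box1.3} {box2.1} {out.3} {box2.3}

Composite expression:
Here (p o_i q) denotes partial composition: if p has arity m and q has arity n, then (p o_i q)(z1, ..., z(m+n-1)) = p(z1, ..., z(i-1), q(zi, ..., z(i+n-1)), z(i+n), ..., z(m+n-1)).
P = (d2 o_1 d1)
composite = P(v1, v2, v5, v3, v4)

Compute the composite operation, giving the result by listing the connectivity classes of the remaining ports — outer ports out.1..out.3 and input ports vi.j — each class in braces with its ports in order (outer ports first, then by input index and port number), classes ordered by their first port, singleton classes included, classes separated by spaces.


{out.1} {out.2, v1.3, v2.3, v4.1, v4.2, v4.3, v5.3} {out.3} {v1.1} {v1.2} {v2.1} {v2.2} {v3.1} {v3.2} {v3.3} {v5.1} {v5.2}

Reachability decides: close wires over d2-identified ports.
through d1, on inputs (v1, v2, v5): {out.1} {out.2, v1.3, v2.3, v5.3} {out.3} {v1.1} {v1.2} {v2.1} {v2.2} {v5.1} {v5.2} (out.j = stage outer ports)
through d2, on inputs (v1, v2, v5, v3, v4): {out.1} {out.2, v1.3, v2.3, v4.1, v4.2, v4.3, v5.3} {out.3} {v1.1} {v1.2} {v2.1} {v2.2} {v3.1} {v3.2} {v3.3} {v5.1} {v5.2} (out.j = stage outer ports)


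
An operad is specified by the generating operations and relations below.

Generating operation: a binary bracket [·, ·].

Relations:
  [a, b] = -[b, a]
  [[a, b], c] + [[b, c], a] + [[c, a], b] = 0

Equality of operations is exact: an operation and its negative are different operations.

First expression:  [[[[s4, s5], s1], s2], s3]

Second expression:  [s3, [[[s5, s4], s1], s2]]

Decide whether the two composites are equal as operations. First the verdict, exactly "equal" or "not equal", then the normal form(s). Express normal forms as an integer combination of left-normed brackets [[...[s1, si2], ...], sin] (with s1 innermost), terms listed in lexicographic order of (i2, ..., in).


equal; both compose to -[[[[s1, s4], s5], s2], s3] + [[[[s1, s5], s4], s2], s3]

In normal form, the first expression is -[[[[s1, s4], s5], s2], s3] + [[[[s1, s5], s4], s2], s3]
In normal form, the second expression is -[[[[s1, s4], s5], s2], s3] + [[[[s1, s5], s4], s2], s3]
The forms coincide; equal.


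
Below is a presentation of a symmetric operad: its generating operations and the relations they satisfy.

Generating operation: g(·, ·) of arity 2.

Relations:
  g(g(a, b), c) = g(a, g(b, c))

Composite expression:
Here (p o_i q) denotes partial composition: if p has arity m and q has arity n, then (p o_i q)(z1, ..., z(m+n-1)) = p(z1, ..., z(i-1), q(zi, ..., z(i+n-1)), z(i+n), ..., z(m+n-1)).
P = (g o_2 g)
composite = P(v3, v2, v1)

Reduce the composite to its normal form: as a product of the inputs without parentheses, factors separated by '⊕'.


v3 ⊕ v2 ⊕ v1

All parenthesizations of g agree; list the v-inputs left to right.
g(v2, v1) linearizes to v2 ⊕ v1
g(v3, g(v2, v1)) linearizes to v3 ⊕ v2 ⊕ v1


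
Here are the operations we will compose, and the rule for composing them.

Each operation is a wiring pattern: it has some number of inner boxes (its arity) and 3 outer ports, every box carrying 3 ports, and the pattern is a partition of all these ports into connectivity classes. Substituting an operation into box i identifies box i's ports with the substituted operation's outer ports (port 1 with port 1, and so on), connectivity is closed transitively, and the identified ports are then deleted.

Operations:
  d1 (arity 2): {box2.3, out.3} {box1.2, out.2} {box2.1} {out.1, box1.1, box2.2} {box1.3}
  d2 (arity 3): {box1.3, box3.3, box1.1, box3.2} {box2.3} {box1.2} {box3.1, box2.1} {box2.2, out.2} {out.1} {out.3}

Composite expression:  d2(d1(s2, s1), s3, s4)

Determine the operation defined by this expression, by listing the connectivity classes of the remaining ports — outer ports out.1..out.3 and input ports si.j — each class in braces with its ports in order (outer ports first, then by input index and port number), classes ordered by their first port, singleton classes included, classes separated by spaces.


{out.1} {out.2, s3.2} {out.3} {s1.1} {s1.2, s1.3, s2.1, s4.2, s4.3} {s2.2} {s2.3} {s3.1, s4.1} {s3.3}

Connectivity passes through glued d2-boundaries; trace each wire chain.
d1 over (s2, s1) gives {out.1, s1.2, s2.1} {out.2, s2.2} {out.3, s1.3} {s1.1} {s2.3}, out.j being that stage's outer ports
d2 over (s2, s1, s3, s4) gives {out.1} {out.2, s3.2} {out.3} {s1.1} {s1.2, s1.3, s2.1, s4.2, s4.3} {s2.2} {s2.3} {s3.1, s4.1} {s3.3}, out.j being that stage's outer ports


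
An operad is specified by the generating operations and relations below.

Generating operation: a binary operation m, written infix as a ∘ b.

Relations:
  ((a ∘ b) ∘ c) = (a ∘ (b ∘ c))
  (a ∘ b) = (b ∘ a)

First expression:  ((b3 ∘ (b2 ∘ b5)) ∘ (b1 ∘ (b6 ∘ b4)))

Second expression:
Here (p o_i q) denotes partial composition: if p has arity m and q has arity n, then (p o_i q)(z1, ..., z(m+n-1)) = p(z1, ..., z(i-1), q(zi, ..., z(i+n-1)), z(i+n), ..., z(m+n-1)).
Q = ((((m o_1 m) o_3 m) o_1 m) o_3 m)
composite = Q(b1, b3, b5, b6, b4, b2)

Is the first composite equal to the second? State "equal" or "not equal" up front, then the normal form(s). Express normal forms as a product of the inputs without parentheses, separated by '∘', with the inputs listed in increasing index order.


Normal form of the first expression: b1 ∘ b2 ∘ b3 ∘ b4 ∘ b5 ∘ b6
Normal form of the second expression: b1 ∘ b2 ∘ b3 ∘ b4 ∘ b5 ∘ b6
One common form — equal.

equal; the common form is b1 ∘ b2 ∘ b3 ∘ b4 ∘ b5 ∘ b6


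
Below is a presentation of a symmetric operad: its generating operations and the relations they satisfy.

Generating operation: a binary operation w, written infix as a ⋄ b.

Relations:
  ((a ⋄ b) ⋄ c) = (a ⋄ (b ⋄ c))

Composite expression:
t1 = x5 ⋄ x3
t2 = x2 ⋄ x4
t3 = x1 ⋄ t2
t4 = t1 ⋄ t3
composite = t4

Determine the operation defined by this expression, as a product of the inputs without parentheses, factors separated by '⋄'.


Under associativity of w, the answer is the x's in reading order.
(x5 ⋄ x3) collapses to x5 ⋄ x3
(x2 ⋄ x4) collapses to x2 ⋄ x4
(x1 ⋄ (x2 ⋄ x4)) collapses to x1 ⋄ x2 ⋄ x4
((x5 ⋄ x3) ⋄ (x1 ⋄ (x2 ⋄ x4))) collapses to x5 ⋄ x3 ⋄ x1 ⋄ x2 ⋄ x4

x5 ⋄ x3 ⋄ x1 ⋄ x2 ⋄ x4


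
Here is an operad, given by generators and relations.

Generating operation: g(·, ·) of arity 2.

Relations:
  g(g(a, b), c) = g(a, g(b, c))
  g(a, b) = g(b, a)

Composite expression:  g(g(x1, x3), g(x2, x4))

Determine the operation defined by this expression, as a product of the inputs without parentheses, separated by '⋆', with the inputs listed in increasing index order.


x1 ⋆ x2 ⋆ x3 ⋆ x4

With g associative and commutative, the x-input set is all that matters.
g(x1, x3) flattens to x1 ⋆ x3
g(x2, x4) flattens to x2 ⋆ x4
g(g(x1, x3), g(x2, x4)) flattens to x1 ⋆ x3 ⋆ x2 ⋆ x4
putting the inputs in ascending order: x1 ⋆ x2 ⋆ x3 ⋆ x4


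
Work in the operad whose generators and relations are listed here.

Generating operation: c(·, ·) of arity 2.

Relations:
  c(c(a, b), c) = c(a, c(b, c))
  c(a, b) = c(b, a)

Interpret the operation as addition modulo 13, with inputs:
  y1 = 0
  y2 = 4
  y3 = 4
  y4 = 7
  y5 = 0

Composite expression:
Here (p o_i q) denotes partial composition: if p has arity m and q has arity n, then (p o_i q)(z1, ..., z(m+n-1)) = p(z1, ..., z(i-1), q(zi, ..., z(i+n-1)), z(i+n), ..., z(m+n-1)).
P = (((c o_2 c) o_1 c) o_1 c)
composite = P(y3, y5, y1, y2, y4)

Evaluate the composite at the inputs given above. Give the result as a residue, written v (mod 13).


2 (mod 13)


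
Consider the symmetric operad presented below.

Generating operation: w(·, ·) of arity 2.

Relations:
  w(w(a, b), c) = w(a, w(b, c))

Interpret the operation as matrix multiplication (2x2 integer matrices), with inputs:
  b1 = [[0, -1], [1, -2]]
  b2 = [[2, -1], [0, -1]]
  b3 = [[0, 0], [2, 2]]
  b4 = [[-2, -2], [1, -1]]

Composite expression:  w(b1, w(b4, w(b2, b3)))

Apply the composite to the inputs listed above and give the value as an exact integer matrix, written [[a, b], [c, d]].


w(b2, b3) = [[-2, -2], [-2, -2]]
w(b4, w(b2, b3)) = [[8, 8], [0, 0]]
w(b1, w(b4, w(b2, b3))) = [[0, 0], [8, 8]]

[[0, 0], [8, 8]]


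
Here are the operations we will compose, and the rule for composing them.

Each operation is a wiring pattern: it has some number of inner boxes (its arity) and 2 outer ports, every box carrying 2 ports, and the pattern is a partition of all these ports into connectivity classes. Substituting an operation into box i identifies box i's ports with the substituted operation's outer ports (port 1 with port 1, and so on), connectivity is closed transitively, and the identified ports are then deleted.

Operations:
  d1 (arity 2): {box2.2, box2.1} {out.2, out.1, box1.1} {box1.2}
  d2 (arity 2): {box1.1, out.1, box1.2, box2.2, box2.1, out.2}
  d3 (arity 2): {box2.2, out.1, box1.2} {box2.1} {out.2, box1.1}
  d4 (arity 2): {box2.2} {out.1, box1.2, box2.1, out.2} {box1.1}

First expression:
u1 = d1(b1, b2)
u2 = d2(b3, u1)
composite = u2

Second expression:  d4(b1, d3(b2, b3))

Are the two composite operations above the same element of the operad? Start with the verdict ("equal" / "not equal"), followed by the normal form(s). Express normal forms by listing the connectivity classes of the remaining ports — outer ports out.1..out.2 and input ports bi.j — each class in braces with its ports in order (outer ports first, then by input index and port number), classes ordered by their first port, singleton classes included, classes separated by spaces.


not equal: they reduce to {out.1, out.2, b1.1, b3.1, b3.2} {b1.2} {b2.1, b2.2} and {out.1, out.2, b1.2, b2.2, b3.2} {b1.1} {b2.1} {b3.1}

The first expression reduces to {out.1, out.2, b1.1, b3.1, b3.2} {b1.2} {b2.1, b2.2}
The second expression reduces to {out.1, out.2, b1.2, b2.2, b3.2} {b1.1} {b2.1} {b3.1}
They disagree, so not equal.


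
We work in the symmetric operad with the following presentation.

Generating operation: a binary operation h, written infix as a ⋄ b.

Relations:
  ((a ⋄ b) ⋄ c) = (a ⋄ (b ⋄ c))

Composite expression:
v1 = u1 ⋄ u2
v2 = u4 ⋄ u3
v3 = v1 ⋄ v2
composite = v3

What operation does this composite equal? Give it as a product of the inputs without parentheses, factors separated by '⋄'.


u1 ⋄ u2 ⋄ u4 ⋄ u3


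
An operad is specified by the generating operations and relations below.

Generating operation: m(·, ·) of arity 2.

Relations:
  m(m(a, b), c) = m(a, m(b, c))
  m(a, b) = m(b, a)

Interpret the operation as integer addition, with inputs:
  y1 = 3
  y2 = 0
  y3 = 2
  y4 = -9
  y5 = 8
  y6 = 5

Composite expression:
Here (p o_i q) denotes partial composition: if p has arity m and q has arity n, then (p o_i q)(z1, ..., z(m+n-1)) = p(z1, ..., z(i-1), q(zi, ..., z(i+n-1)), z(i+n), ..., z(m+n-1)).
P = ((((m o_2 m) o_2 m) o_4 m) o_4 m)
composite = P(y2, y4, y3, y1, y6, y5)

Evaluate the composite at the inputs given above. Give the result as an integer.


9

m(y4, y3) = -7
m(y1, y6) = 8
m(m(y1, y6), y5) = 16
m(m(y4, y3), m(m(y1, y6), y5)) = 9
m(y2, m(m(y4, y3), m(m(y1, y6), y5))) = 9


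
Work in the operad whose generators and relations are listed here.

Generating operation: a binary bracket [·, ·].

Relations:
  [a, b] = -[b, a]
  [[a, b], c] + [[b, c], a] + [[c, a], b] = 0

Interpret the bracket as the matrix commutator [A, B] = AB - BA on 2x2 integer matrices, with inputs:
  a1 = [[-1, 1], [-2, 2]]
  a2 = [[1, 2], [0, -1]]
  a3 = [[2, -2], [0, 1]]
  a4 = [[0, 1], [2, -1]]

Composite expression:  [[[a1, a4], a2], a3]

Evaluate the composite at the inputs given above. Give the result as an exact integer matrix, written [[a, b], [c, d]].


[[16, 8], [8, -16]]

[a1, a4] = [[4, -4], [4, -4]]
[[a1, a4], a2] = [[-8, 24], [8, 8]]
[[[a1, a4], a2], a3] = [[16, 8], [8, -16]]


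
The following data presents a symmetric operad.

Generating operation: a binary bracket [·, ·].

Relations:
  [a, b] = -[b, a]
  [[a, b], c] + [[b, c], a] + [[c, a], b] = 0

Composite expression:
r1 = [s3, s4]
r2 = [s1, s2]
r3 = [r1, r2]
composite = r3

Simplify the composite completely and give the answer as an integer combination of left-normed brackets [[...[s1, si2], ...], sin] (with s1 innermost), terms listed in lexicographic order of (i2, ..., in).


-[[[s1, s2], s3], s4] + [[[s1, s2], s4], s3]


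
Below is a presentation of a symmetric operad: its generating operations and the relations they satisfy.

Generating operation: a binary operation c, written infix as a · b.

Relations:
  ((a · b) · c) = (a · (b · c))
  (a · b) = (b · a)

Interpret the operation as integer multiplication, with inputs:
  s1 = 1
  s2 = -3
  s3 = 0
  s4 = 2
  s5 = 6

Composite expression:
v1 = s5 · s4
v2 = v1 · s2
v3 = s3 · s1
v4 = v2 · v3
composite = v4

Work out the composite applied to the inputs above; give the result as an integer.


0

(s5 · s4) = 12
((s5 · s4) · s2) = -36
(s3 · s1) = 0
(((s5 · s4) · s2) · (s3 · s1)) = 0


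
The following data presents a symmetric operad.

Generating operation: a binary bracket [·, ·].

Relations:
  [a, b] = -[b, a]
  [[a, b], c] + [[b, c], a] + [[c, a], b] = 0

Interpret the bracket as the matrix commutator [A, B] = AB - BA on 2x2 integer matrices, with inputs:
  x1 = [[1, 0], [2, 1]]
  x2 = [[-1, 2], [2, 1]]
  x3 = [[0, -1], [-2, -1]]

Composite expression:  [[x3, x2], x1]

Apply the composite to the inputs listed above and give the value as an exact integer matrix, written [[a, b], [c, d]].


[[0, 0], [-8, 0]]

[x3, x2] = [[2, 0], [2, -2]]
[[x3, x2], x1] = [[0, 0], [-8, 0]]


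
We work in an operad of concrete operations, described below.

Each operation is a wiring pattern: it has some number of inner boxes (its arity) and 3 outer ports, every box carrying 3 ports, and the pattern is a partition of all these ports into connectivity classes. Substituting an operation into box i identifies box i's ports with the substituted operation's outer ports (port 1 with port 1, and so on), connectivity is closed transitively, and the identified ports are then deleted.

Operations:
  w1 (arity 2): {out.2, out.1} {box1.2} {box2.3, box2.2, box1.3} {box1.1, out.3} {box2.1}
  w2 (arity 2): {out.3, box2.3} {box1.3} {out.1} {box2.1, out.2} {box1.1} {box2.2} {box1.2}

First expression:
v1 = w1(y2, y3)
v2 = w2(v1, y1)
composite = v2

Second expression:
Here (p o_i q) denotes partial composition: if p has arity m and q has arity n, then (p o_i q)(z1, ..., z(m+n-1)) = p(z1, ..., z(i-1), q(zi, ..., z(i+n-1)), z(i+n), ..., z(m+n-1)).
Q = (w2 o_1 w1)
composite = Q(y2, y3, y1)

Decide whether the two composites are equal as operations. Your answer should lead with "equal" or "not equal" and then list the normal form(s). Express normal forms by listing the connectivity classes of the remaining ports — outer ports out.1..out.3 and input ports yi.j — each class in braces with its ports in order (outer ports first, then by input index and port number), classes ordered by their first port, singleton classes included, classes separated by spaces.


equal; the common form is {out.1} {out.2, y1.1} {out.3, y1.3} {y1.2} {y2.1} {y2.2} {y2.3, y3.2, y3.3} {y3.1}

The first composite normalizes to {out.1} {out.2, y1.1} {out.3, y1.3} {y1.2} {y2.1} {y2.2} {y2.3, y3.2, y3.3} {y3.1}
The second composite normalizes to {out.1} {out.2, y1.1} {out.3, y1.3} {y1.2} {y2.1} {y2.2} {y2.3, y3.2, y3.3} {y3.1}
The normal forms match — equal.
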